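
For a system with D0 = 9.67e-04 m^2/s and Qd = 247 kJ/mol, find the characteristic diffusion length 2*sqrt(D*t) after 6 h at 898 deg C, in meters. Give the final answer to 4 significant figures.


Step 1: D = D0 * exp(-Qd/(R*T))
T = 1171.15 K
D = 9.67e-04 * exp(-247e3 / (8.314 * 1171.15)) = 9.3013e-15 m^2/s
Step 2: L = 2*sqrt(D*t)
t = 6 h = 21600 s
L = 2*sqrt(9.3013e-15 * 21600) = 2.835e-05 m


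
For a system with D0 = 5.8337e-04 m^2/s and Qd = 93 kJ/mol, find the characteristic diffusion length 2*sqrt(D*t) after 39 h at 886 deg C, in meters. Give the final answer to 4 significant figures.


Step 1: D = D0 * exp(-Qd/(R*T))
T = 1159.15 K
D = 5.8337e-04 * exp(-93e3 / (8.314 * 1159.15)) = 3.7579e-08 m^2/s
Step 2: L = 2*sqrt(D*t)
t = 39 h = 140400 s
L = 2*sqrt(3.7579e-08 * 140400) = 0.1453 m


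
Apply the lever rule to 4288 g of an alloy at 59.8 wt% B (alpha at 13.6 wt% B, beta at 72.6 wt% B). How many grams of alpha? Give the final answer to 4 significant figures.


f_alpha = (C_beta - C0) / (C_beta - C_alpha)
f_alpha = (72.6 - 59.8) / (72.6 - 13.6) = 0.216949
m_alpha = f_alpha * m_total = 0.216949 * 4288 = 930.3 g


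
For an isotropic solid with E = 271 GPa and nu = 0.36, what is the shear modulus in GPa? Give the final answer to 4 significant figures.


G = E / (2*(1+nu))
G = 271 / (2*(1+0.36))
G = 99.63 GPa


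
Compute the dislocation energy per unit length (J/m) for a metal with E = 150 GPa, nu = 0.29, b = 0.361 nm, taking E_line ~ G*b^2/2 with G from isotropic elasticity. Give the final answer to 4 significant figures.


Step 1: G = E / (2*(1+nu))
G = 150 / (2*(1+0.29)) = 58.1395 GPa = 5.81395e+10 Pa
Step 2: E_line = G*b^2/2
b = 0.361 nm = 3.61e-10 m
E_line = 0.5 * 5.81395e+10 * (3.61e-10)^2 = 3.788e-09 J/m


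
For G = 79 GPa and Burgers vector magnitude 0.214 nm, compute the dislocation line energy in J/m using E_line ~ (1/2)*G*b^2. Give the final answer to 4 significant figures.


E = G*b^2/2
b = 0.214 nm = 2.14e-10 m
G = 79 GPa = 7.9e+10 Pa
E = 0.5 * 7.9e+10 * (2.14e-10)^2
E = 1.809e-09 J/m


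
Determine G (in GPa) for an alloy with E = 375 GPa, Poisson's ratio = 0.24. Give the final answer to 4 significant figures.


G = E / (2*(1+nu))
G = 375 / (2*(1+0.24))
G = 151.2 GPa


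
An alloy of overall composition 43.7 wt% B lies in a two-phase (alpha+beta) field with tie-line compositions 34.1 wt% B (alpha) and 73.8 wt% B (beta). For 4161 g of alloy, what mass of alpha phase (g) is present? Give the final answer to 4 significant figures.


f_alpha = (C_beta - C0) / (C_beta - C_alpha)
f_alpha = (73.8 - 43.7) / (73.8 - 34.1) = 0.758186
m_alpha = f_alpha * m_total = 0.758186 * 4161 = 3155 g


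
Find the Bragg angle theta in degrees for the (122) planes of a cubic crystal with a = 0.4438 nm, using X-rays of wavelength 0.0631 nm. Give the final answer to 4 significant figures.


d = a / sqrt(h^2+k^2+l^2)
d = 0.4438 / sqrt(9) = 0.147933 nm
lambda = 2*d*sin(theta)  =>  sin(theta) = lambda / (2*d)
sin(theta) = 0.0631 / (2 * 0.147933) = 0.213272
theta = 12.31 deg


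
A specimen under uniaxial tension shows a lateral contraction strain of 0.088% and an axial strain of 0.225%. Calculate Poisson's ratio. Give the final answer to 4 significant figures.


nu = -epsilon_lat / epsilon_axial
Lateral strain is contraction (negative), so using magnitudes:
nu = 0.088 / 0.225
nu = 0.3911


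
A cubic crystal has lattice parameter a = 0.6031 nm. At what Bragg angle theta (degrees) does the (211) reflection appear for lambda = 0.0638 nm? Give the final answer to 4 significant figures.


d = a / sqrt(h^2+k^2+l^2)
d = 0.6031 / sqrt(6) = 0.246215 nm
lambda = 2*d*sin(theta)  =>  sin(theta) = lambda / (2*d)
sin(theta) = 0.0638 / (2 * 0.246215) = 0.129562
theta = 7.444 deg


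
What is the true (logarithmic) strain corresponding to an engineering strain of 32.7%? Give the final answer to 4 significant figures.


epsilon_true = ln(1 + epsilon_eng)
epsilon_true = ln(1 + 0.327)
epsilon_true = 0.2829


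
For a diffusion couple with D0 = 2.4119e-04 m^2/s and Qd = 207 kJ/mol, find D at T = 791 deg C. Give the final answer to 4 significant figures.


D = D0 * exp(-Qd / (R*T))
T = 1064.15 K
D = 2.4119e-04 * exp(-207e3 / (8.314 * 1064.15))
D = 1.664e-14 m^2/s


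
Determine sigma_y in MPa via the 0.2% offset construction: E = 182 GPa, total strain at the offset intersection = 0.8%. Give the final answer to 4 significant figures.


Offset strain = 0.002
Elastic strain at yield = total_strain - offset = 8e-03 - 0.002 = 6e-03
sigma_y = E * elastic_strain = 182000 * 6e-03
sigma_y = 1092 MPa


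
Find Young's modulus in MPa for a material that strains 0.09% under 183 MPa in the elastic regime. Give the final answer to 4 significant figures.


E = sigma / epsilon
epsilon = 0.09% = 9e-04
E = 183 / 9e-04
E = 203300 MPa


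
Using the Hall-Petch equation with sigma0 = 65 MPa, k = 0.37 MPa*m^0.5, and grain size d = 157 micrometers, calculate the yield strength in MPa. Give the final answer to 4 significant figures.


sigma_y = sigma0 + k / sqrt(d)
d = 157 um = 1.57e-04 m
sigma_y = 65 + 0.37 / sqrt(1.57e-04)
sigma_y = 94.53 MPa


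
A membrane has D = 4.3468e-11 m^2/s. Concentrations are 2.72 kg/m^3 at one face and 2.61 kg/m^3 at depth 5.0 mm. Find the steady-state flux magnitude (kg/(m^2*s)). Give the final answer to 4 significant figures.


J = -D * (dC/dx) = D * (C1 - C2) / dx
J = 4.3468e-11 * (2.72 - 2.61) / 5e-03
J = 9.563e-10 kg/(m^2*s)


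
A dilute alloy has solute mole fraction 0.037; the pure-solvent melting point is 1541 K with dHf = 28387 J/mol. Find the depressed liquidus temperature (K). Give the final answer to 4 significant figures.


dT = R*Tm^2*x / dHf
dT = 8.314 * 1541^2 * 0.037 / 28387
dT = 25.7334 K
T_new = 1541 - 25.7334 = 1515 K


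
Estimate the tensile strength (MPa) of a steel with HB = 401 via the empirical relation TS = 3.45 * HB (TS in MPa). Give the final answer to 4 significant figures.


TS (MPa) = 3.45 * HB
TS = 3.45 * 401
TS = 1383 MPa


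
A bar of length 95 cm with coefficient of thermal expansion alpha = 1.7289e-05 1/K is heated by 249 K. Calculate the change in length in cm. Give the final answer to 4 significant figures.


dL = L0 * alpha * dT
dL = 95 * 1.7289e-05 * 249
dL = 0.409 cm


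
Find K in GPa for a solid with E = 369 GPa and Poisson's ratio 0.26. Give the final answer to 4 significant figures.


K = E / (3*(1-2*nu))
K = 369 / (3*(1-2*0.26))
K = 256.3 GPa


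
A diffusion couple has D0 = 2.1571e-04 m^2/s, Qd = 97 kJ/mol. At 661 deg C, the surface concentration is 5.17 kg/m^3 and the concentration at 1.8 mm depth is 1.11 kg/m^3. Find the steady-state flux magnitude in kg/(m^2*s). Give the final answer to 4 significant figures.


Step 1: D = D0 * exp(-Qd/(R*T))
T = 661 + 273.15 = 934.15 K
D = 2.1571e-04 * exp(-97e3 / (8.314 * 934.15)) = 8.12361e-10 m^2/s
Step 2: J = D * (C1 - C2) / dx
J = 8.12361e-10 * (5.17 - 1.11) / 1.8e-03
J = 1.832e-06 kg/(m^2*s)


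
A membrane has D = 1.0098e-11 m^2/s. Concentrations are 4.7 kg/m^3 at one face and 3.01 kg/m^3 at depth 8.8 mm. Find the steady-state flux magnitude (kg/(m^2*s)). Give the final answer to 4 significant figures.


J = -D * (dC/dx) = D * (C1 - C2) / dx
J = 1.0098e-11 * (4.7 - 3.01) / 8.8e-03
J = 1.939e-09 kg/(m^2*s)


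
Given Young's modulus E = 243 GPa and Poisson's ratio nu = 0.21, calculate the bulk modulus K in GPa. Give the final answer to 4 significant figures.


K = E / (3*(1-2*nu))
K = 243 / (3*(1-2*0.21))
K = 139.7 GPa


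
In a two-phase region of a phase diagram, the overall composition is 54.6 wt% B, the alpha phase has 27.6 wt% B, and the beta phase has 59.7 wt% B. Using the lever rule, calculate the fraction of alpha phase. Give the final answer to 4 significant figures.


f_alpha = (C_beta - C0) / (C_beta - C_alpha)
f_alpha = (59.7 - 54.6) / (59.7 - 27.6)
f_alpha = 0.1589


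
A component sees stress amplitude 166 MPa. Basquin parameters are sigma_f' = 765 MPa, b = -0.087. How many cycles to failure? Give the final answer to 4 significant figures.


sigma_a = sigma_f' * (2*Nf)^b
2*Nf = (sigma_a / sigma_f')^(1/b)
2*Nf = (166 / 765)^(1/-0.087)
2*Nf = 4.23692e+07
Nf = 2.118e+07 cycles


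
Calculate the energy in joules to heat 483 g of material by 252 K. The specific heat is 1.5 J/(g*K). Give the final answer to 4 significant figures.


Q = m * cp * dT
Q = 483 * 1.5 * 252
Q = 182600 J


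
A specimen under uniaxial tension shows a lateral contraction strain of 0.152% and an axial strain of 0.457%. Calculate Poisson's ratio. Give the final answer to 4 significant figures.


nu = -epsilon_lat / epsilon_axial
Lateral strain is contraction (negative), so using magnitudes:
nu = 0.152 / 0.457
nu = 0.3326


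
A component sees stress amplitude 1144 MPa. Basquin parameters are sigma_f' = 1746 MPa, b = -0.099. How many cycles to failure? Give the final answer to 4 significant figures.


sigma_a = sigma_f' * (2*Nf)^b
2*Nf = (sigma_a / sigma_f')^(1/b)
2*Nf = (1144 / 1746)^(1/-0.099)
2*Nf = 71.5697
Nf = 35.78 cycles


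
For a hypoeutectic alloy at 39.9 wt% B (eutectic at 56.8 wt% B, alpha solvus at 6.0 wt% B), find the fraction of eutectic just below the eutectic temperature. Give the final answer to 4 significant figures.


f_primary = (C_e - C0) / (C_e - C_alpha_max)
f_primary = (56.8 - 39.9) / (56.8 - 6.0)
f_primary = 0.332677
f_eutectic = 1 - 0.332677 = 0.6673


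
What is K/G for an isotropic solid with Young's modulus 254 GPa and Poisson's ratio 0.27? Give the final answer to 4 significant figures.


G = E / (2*(1+nu))
G = 254 / (2*(1+0.27)) = 100 GPa
K = E / (3*(1-2*nu))
K = 254 / (3*(1-2*0.27)) = 184.058 GPa
K/G = 184.058 / 100 = 1.841


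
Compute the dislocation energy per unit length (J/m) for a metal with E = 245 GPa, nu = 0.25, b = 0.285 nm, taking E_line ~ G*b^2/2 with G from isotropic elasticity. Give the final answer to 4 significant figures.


Step 1: G = E / (2*(1+nu))
G = 245 / (2*(1+0.25)) = 98 GPa = 9.8e+10 Pa
Step 2: E_line = G*b^2/2
b = 0.285 nm = 2.85e-10 m
E_line = 0.5 * 9.8e+10 * (2.85e-10)^2 = 3.98e-09 J/m


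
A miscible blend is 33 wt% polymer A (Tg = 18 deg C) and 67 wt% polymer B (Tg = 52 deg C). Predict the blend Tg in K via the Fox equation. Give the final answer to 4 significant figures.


1/Tg = w1/Tg1 + w2/Tg2 (in Kelvin)
Tg1 = 291.15 K, Tg2 = 325.15 K
1/Tg = 0.33/291.15 + 0.67/325.15
Tg = 313.1 K


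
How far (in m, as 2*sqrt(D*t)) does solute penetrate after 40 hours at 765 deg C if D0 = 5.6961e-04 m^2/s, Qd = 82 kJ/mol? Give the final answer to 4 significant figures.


Step 1: D = D0 * exp(-Qd/(R*T))
T = 1038.15 K
D = 5.6961e-04 * exp(-82e3 / (8.314 * 1038.15)) = 4.26176e-08 m^2/s
Step 2: L = 2*sqrt(D*t)
t = 40 h = 144000 s
L = 2*sqrt(4.26176e-08 * 144000) = 0.1567 m


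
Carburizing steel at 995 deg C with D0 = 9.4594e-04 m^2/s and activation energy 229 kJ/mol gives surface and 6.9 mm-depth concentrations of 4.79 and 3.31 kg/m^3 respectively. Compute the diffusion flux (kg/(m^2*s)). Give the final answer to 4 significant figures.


Step 1: D = D0 * exp(-Qd/(R*T))
T = 995 + 273.15 = 1268.15 K
D = 9.4594e-04 * exp(-229e3 / (8.314 * 1268.15)) = 3.49217e-13 m^2/s
Step 2: J = D * (C1 - C2) / dx
J = 3.49217e-13 * (4.79 - 3.31) / 6.9e-03
J = 7.49e-11 kg/(m^2*s)


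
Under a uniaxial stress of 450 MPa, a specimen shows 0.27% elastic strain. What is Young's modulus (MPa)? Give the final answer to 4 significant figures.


E = sigma / epsilon
epsilon = 0.27% = 2.7e-03
E = 450 / 2.7e-03
E = 166700 MPa


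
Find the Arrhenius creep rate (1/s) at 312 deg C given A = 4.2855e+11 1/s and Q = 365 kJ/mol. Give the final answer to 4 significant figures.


rate = A * exp(-Q / (R*T))
T = 312 + 273.15 = 585.15 K
rate = 4.2855e+11 * exp(-365e3 / (8.314 * 585.15))
rate = 1.118e-21 1/s


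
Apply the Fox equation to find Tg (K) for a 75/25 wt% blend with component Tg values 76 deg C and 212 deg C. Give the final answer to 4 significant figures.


1/Tg = w1/Tg1 + w2/Tg2 (in Kelvin)
Tg1 = 349.15 K, Tg2 = 485.15 K
1/Tg = 0.75/349.15 + 0.25/485.15
Tg = 375.5 K


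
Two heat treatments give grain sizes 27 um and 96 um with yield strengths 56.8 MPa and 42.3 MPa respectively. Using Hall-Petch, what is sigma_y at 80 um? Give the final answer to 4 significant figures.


sigma_y = sigma0 + k / sqrt(d)
1/sqrt(d1) = 1/sqrt(2.7e-05) = 192.45;  1/sqrt(d2) = 102.062
k = (sigma1 - sigma2) / (1/sqrt(d1) - 1/sqrt(d2)) = (56.8 - 42.3) / (192.45 - 102.062) = 0.160419 MPa*m^0.5
sigma0 = sigma1 - k/sqrt(d1) = 56.8 - 0.160419*192.45 = 25.9273 MPa
sigma_y(d3) = 25.9273 + 0.160419 / sqrt(8e-05) = 43.86 MPa


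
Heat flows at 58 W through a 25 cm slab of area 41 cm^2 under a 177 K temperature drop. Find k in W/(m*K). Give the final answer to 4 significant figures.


k = Q*L / (A*dT)
L = 0.25 m, A = 4.1e-03 m^2
k = 58 * 0.25 / (4.1e-03 * 177)
k = 19.98 W/(m*K)


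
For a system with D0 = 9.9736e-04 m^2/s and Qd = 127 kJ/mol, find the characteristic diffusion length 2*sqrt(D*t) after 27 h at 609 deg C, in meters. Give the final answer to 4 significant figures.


Step 1: D = D0 * exp(-Qd/(R*T))
T = 882.15 K
D = 9.9736e-04 * exp(-127e3 / (8.314 * 882.15)) = 3.00985e-11 m^2/s
Step 2: L = 2*sqrt(D*t)
t = 27 h = 97200 s
L = 2*sqrt(3.00985e-11 * 97200) = 3.421e-03 m


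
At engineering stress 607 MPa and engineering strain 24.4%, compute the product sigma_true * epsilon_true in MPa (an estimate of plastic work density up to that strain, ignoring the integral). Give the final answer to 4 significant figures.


sigma_true = sigma_eng * (1 + epsilon_eng)
sigma_true = 607 * (1 + 0.244) = 755.108 MPa
epsilon_true = ln(1 + epsilon_eng)
epsilon_true = ln(1 + 0.244) = 0.218332
sigma_true * epsilon_true = 755.108 * 0.218332 = 164.9 MPa


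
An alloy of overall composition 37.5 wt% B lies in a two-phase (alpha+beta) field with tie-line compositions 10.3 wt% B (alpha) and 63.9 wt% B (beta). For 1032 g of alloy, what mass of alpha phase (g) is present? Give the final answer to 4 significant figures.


f_alpha = (C_beta - C0) / (C_beta - C_alpha)
f_alpha = (63.9 - 37.5) / (63.9 - 10.3) = 0.492537
m_alpha = f_alpha * m_total = 0.492537 * 1032 = 508.3 g


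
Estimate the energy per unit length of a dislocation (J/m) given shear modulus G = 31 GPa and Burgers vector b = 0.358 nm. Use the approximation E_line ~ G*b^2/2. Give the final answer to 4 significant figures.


E = G*b^2/2
b = 0.358 nm = 3.58e-10 m
G = 31 GPa = 3.1e+10 Pa
E = 0.5 * 3.1e+10 * (3.58e-10)^2
E = 1.987e-09 J/m


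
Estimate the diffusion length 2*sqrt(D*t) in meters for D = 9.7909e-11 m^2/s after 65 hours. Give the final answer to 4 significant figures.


t = 65 hr = 234000 s
Diffusion length = 2*sqrt(D*t)
= 2*sqrt(9.7909e-11 * 234000)
= 9.573e-03 m


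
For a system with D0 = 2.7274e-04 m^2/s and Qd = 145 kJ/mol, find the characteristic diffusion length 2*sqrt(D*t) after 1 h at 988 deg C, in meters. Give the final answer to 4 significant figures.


Step 1: D = D0 * exp(-Qd/(R*T))
T = 1261.15 K
D = 2.7274e-04 * exp(-145e3 / (8.314 * 1261.15)) = 2.69082e-10 m^2/s
Step 2: L = 2*sqrt(D*t)
t = 1 h = 3600 s
L = 2*sqrt(2.69082e-10 * 3600) = 1.968e-03 m


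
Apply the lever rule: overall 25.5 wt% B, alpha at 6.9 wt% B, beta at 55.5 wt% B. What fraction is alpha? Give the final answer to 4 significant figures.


f_alpha = (C_beta - C0) / (C_beta - C_alpha)
f_alpha = (55.5 - 25.5) / (55.5 - 6.9)
f_alpha = 0.6173


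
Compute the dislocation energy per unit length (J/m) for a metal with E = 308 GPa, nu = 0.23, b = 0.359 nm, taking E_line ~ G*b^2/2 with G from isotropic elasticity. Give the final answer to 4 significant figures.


Step 1: G = E / (2*(1+nu))
G = 308 / (2*(1+0.23)) = 125.203 GPa = 1.25203e+11 Pa
Step 2: E_line = G*b^2/2
b = 0.359 nm = 3.59e-10 m
E_line = 0.5 * 1.25203e+11 * (3.59e-10)^2 = 8.068e-09 J/m


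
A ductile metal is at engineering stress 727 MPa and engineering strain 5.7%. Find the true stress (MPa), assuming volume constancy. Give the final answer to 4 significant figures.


sigma_true = sigma_eng * (1 + epsilon_eng)
sigma_true = 727 * (1 + 0.057)
sigma_true = 768.4 MPa


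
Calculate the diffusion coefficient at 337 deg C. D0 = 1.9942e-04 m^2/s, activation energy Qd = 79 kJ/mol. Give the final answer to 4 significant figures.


D = D0 * exp(-Qd / (R*T))
T = 610.15 K
D = 1.9942e-04 * exp(-79e3 / (8.314 * 610.15))
D = 3.439e-11 m^2/s


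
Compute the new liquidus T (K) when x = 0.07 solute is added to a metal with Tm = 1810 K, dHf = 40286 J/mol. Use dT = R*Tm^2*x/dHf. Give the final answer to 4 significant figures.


dT = R*Tm^2*x / dHf
dT = 8.314 * 1810^2 * 0.07 / 40286
dT = 47.3272 K
T_new = 1810 - 47.3272 = 1763 K


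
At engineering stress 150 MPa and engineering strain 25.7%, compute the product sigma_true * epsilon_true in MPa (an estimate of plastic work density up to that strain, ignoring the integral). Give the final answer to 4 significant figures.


sigma_true = sigma_eng * (1 + epsilon_eng)
sigma_true = 150 * (1 + 0.257) = 188.55 MPa
epsilon_true = ln(1 + epsilon_eng)
epsilon_true = ln(1 + 0.257) = 0.228728
sigma_true * epsilon_true = 188.55 * 0.228728 = 43.13 MPa


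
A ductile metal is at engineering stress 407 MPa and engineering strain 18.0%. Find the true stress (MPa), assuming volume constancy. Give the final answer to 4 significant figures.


sigma_true = sigma_eng * (1 + epsilon_eng)
sigma_true = 407 * (1 + 0.18)
sigma_true = 480.3 MPa


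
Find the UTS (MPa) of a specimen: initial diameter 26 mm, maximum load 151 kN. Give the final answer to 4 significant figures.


A0 = pi*(d/2)^2 = pi*(26/2)^2 = 530.929 mm^2
UTS = F_max / A0 = 151*1000 / 530.929
UTS = 284.4 MPa


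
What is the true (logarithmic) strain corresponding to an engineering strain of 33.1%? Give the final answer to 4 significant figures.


epsilon_true = ln(1 + epsilon_eng)
epsilon_true = ln(1 + 0.331)
epsilon_true = 0.2859


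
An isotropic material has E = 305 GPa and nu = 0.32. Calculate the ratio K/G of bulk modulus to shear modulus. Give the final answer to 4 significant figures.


G = E / (2*(1+nu))
G = 305 / (2*(1+0.32)) = 115.53 GPa
K = E / (3*(1-2*nu))
K = 305 / (3*(1-2*0.32)) = 282.407 GPa
K/G = 282.407 / 115.53 = 2.444


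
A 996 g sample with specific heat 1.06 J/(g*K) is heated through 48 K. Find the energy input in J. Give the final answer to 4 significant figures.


Q = m * cp * dT
Q = 996 * 1.06 * 48
Q = 50680 J


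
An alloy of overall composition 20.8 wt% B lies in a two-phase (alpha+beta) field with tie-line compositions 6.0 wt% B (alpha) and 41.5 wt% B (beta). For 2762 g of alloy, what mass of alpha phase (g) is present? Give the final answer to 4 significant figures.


f_alpha = (C_beta - C0) / (C_beta - C_alpha)
f_alpha = (41.5 - 20.8) / (41.5 - 6.0) = 0.583099
m_alpha = f_alpha * m_total = 0.583099 * 2762 = 1611 g


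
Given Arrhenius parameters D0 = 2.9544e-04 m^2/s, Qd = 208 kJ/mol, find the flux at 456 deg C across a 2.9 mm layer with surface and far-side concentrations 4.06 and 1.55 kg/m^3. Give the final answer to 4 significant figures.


Step 1: D = D0 * exp(-Qd/(R*T))
T = 456 + 273.15 = 729.15 K
D = 2.9544e-04 * exp(-208e3 / (8.314 * 729.15)) = 3.70925e-19 m^2/s
Step 2: J = D * (C1 - C2) / dx
J = 3.70925e-19 * (4.06 - 1.55) / 2.9e-03
J = 3.21e-16 kg/(m^2*s)


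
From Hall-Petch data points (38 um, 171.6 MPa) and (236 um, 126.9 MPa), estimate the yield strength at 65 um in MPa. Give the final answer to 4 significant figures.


sigma_y = sigma0 + k / sqrt(d)
1/sqrt(d1) = 1/sqrt(3.8e-05) = 162.221;  1/sqrt(d2) = 65.0945
k = (sigma1 - sigma2) / (1/sqrt(d1) - 1/sqrt(d2)) = (171.6 - 126.9) / (162.221 - 65.0945) = 0.460222 MPa*m^0.5
sigma0 = sigma1 - k/sqrt(d1) = 171.6 - 0.460222*162.221 = 96.9421 MPa
sigma_y(d3) = 96.9421 + 0.460222 / sqrt(6.5e-05) = 154 MPa


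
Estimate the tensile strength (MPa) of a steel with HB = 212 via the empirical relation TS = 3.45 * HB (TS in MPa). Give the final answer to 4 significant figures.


TS (MPa) = 3.45 * HB
TS = 3.45 * 212
TS = 731.4 MPa


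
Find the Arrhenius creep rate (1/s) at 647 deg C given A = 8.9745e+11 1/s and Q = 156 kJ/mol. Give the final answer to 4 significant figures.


rate = A * exp(-Q / (R*T))
T = 647 + 273.15 = 920.15 K
rate = 8.9745e+11 * exp(-156e3 / (8.314 * 920.15))
rate = 1250 1/s


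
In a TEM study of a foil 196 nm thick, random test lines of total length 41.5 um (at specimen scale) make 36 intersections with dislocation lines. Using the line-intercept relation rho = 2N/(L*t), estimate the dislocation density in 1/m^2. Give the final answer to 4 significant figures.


rho = 2N / (L * t)
L = 41.5 um = 4.15e-05 m, t = 196 nm = 1.96e-07 m
rho = 2 * 36 / (4.15e-05 * 1.96e-07)
rho = 8.852e+12 1/m^2


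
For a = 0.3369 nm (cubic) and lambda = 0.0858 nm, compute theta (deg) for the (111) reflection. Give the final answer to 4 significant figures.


d = a / sqrt(h^2+k^2+l^2)
d = 0.3369 / sqrt(3) = 0.194509 nm
lambda = 2*d*sin(theta)  =>  sin(theta) = lambda / (2*d)
sin(theta) = 0.0858 / (2 * 0.194509) = 0.220555
theta = 12.74 deg


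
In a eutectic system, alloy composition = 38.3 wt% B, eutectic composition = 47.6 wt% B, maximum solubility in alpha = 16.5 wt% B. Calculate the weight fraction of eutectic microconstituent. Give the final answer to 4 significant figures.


f_primary = (C_e - C0) / (C_e - C_alpha_max)
f_primary = (47.6 - 38.3) / (47.6 - 16.5)
f_primary = 0.299035
f_eutectic = 1 - 0.299035 = 0.701


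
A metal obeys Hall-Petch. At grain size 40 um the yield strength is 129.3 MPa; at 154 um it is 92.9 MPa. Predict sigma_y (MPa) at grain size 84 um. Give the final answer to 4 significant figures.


sigma_y = sigma0 + k / sqrt(d)
1/sqrt(d1) = 1/sqrt(4e-05) = 158.114;  1/sqrt(d2) = 80.5823
k = (sigma1 - sigma2) / (1/sqrt(d1) - 1/sqrt(d2)) = (129.3 - 92.9) / (158.114 - 80.5823) = 0.469486 MPa*m^0.5
sigma0 = sigma1 - k/sqrt(d1) = 129.3 - 0.469486*158.114 = 55.0677 MPa
sigma_y(d3) = 55.0677 + 0.469486 / sqrt(8.4e-05) = 106.3 MPa


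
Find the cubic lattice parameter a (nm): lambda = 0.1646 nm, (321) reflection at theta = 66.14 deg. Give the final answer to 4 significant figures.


d = lambda / (2*sin(theta))
d = 0.1646 / (2*sin(66.14 deg))
d = 0.0899909 nm
a = d * sqrt(h^2+k^2+l^2) = 0.0899909 * sqrt(14)
a = 0.3367 nm


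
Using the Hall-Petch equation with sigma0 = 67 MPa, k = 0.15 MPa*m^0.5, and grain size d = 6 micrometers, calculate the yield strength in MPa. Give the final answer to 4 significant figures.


sigma_y = sigma0 + k / sqrt(d)
d = 6 um = 6e-06 m
sigma_y = 67 + 0.15 / sqrt(6e-06)
sigma_y = 128.2 MPa


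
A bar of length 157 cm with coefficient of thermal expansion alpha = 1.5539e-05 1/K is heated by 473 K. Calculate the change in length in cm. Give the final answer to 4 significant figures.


dL = L0 * alpha * dT
dL = 157 * 1.5539e-05 * 473
dL = 1.154 cm


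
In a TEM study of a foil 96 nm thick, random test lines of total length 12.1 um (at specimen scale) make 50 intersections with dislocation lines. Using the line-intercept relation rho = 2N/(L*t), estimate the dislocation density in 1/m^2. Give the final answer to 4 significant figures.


rho = 2N / (L * t)
L = 12.1 um = 1.21e-05 m, t = 96 nm = 9.6e-08 m
rho = 2 * 50 / (1.21e-05 * 9.6e-08)
rho = 8.609e+13 1/m^2


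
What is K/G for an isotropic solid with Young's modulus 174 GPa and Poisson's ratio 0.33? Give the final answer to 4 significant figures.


G = E / (2*(1+nu))
G = 174 / (2*(1+0.33)) = 65.4135 GPa
K = E / (3*(1-2*nu))
K = 174 / (3*(1-2*0.33)) = 170.588 GPa
K/G = 170.588 / 65.4135 = 2.608


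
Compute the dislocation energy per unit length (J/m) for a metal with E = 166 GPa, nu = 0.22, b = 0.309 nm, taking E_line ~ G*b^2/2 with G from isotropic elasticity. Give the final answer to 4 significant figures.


Step 1: G = E / (2*(1+nu))
G = 166 / (2*(1+0.22)) = 68.0328 GPa = 6.80328e+10 Pa
Step 2: E_line = G*b^2/2
b = 0.309 nm = 3.09e-10 m
E_line = 0.5 * 6.80328e+10 * (3.09e-10)^2 = 3.248e-09 J/m


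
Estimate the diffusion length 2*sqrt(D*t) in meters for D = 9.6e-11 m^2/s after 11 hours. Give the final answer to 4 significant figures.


t = 11 hr = 39600 s
Diffusion length = 2*sqrt(D*t)
= 2*sqrt(9.6e-11 * 39600)
= 3.9e-03 m


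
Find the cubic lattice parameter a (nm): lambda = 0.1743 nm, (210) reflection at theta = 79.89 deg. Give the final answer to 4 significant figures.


d = lambda / (2*sin(theta))
d = 0.1743 / (2*sin(79.89 deg))
d = 0.0885246 nm
a = d * sqrt(h^2+k^2+l^2) = 0.0885246 * sqrt(5)
a = 0.1979 nm


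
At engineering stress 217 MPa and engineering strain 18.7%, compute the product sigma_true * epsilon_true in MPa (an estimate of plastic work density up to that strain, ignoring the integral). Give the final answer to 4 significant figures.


sigma_true = sigma_eng * (1 + epsilon_eng)
sigma_true = 217 * (1 + 0.187) = 257.579 MPa
epsilon_true = ln(1 + epsilon_eng)
epsilon_true = ln(1 + 0.187) = 0.171429
sigma_true * epsilon_true = 257.579 * 0.171429 = 44.16 MPa


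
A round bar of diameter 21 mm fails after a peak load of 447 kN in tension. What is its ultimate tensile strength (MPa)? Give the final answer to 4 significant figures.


A0 = pi*(d/2)^2 = pi*(21/2)^2 = 346.361 mm^2
UTS = F_max / A0 = 447*1000 / 346.361
UTS = 1291 MPa


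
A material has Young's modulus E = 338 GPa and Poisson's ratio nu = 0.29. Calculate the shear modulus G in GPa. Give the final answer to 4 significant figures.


G = E / (2*(1+nu))
G = 338 / (2*(1+0.29))
G = 131 GPa


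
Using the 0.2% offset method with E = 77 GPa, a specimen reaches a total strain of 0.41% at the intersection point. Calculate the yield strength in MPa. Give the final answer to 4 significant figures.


Offset strain = 0.002
Elastic strain at yield = total_strain - offset = 4.1e-03 - 0.002 = 2.1e-03
sigma_y = E * elastic_strain = 77000 * 2.1e-03
sigma_y = 161.7 MPa


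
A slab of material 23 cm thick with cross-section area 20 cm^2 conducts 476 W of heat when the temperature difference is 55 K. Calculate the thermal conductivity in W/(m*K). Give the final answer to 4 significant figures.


k = Q*L / (A*dT)
L = 0.23 m, A = 2e-03 m^2
k = 476 * 0.23 / (2e-03 * 55)
k = 995.3 W/(m*K)


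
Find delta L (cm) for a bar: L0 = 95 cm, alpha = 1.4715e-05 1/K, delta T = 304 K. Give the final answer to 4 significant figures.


dL = L0 * alpha * dT
dL = 95 * 1.4715e-05 * 304
dL = 0.425 cm


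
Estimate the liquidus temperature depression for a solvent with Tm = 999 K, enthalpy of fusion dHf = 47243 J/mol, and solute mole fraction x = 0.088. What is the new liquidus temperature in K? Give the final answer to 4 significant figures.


dT = R*Tm^2*x / dHf
dT = 8.314 * 999^2 * 0.088 / 47243
dT = 15.4556 K
T_new = 999 - 15.4556 = 983.5 K


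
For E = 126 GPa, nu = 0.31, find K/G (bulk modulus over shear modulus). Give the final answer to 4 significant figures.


G = E / (2*(1+nu))
G = 126 / (2*(1+0.31)) = 48.0916 GPa
K = E / (3*(1-2*nu))
K = 126 / (3*(1-2*0.31)) = 110.526 GPa
K/G = 110.526 / 48.0916 = 2.298


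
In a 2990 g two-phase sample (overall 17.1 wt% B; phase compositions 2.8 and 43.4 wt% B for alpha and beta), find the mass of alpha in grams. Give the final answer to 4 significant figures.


f_alpha = (C_beta - C0) / (C_beta - C_alpha)
f_alpha = (43.4 - 17.1) / (43.4 - 2.8) = 0.647783
m_alpha = f_alpha * m_total = 0.647783 * 2990 = 1937 g


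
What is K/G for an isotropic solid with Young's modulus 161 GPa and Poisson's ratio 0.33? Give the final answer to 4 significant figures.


G = E / (2*(1+nu))
G = 161 / (2*(1+0.33)) = 60.5263 GPa
K = E / (3*(1-2*nu))
K = 161 / (3*(1-2*0.33)) = 157.843 GPa
K/G = 157.843 / 60.5263 = 2.608


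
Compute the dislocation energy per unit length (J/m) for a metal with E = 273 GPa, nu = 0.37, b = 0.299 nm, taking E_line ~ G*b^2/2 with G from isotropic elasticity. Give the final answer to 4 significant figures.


Step 1: G = E / (2*(1+nu))
G = 273 / (2*(1+0.37)) = 99.635 GPa = 9.9635e+10 Pa
Step 2: E_line = G*b^2/2
b = 0.299 nm = 2.99e-10 m
E_line = 0.5 * 9.9635e+10 * (2.99e-10)^2 = 4.454e-09 J/m


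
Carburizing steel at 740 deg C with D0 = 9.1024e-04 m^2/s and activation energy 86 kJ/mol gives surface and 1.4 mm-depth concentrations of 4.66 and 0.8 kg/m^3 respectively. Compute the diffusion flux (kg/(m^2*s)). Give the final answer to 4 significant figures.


Step 1: D = D0 * exp(-Qd/(R*T))
T = 740 + 273.15 = 1013.15 K
D = 9.1024e-04 * exp(-86e3 / (8.314 * 1013.15)) = 3.3506e-08 m^2/s
Step 2: J = D * (C1 - C2) / dx
J = 3.3506e-08 * (4.66 - 0.8) / 1.4e-03
J = 9.238e-05 kg/(m^2*s)


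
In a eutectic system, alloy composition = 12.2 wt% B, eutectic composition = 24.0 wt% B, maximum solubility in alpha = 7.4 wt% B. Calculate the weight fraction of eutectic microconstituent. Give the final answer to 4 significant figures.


f_primary = (C_e - C0) / (C_e - C_alpha_max)
f_primary = (24.0 - 12.2) / (24.0 - 7.4)
f_primary = 0.710843
f_eutectic = 1 - 0.710843 = 0.2892


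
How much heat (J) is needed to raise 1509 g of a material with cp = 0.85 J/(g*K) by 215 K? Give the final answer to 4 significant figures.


Q = m * cp * dT
Q = 1509 * 0.85 * 215
Q = 275800 J


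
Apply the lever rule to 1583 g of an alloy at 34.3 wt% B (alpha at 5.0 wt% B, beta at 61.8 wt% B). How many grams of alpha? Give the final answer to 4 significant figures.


f_alpha = (C_beta - C0) / (C_beta - C_alpha)
f_alpha = (61.8 - 34.3) / (61.8 - 5.0) = 0.484155
m_alpha = f_alpha * m_total = 0.484155 * 1583 = 766.4 g


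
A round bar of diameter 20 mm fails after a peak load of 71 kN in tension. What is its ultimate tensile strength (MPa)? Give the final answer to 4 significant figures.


A0 = pi*(d/2)^2 = pi*(20/2)^2 = 314.159 mm^2
UTS = F_max / A0 = 71*1000 / 314.159
UTS = 226 MPa


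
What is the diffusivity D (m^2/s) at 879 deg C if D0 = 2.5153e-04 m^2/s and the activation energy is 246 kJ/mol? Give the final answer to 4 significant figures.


D = D0 * exp(-Qd / (R*T))
T = 1152.15 K
D = 2.5153e-04 * exp(-246e3 / (8.314 * 1152.15))
D = 1.768e-15 m^2/s


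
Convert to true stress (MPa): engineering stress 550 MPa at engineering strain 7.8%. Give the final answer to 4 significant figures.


sigma_true = sigma_eng * (1 + epsilon_eng)
sigma_true = 550 * (1 + 0.078)
sigma_true = 592.9 MPa


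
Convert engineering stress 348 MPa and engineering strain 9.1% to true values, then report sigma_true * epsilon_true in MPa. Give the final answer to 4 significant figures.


sigma_true = sigma_eng * (1 + epsilon_eng)
sigma_true = 348 * (1 + 0.091) = 379.668 MPa
epsilon_true = ln(1 + epsilon_eng)
epsilon_true = ln(1 + 0.091) = 0.0870947
sigma_true * epsilon_true = 379.668 * 0.0870947 = 33.07 MPa


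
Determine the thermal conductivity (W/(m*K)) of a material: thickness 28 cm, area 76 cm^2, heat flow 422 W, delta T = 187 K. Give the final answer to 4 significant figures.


k = Q*L / (A*dT)
L = 0.28 m, A = 7.6e-03 m^2
k = 422 * 0.28 / (7.6e-03 * 187)
k = 83.14 W/(m*K)


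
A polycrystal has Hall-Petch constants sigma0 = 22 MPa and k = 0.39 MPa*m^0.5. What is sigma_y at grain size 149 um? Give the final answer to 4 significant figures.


sigma_y = sigma0 + k / sqrt(d)
d = 149 um = 1.49e-04 m
sigma_y = 22 + 0.39 / sqrt(1.49e-04)
sigma_y = 53.95 MPa


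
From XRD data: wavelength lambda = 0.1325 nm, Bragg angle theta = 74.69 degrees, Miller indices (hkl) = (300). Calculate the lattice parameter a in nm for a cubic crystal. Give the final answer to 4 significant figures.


d = lambda / (2*sin(theta))
d = 0.1325 / (2*sin(74.69 deg))
d = 0.0686876 nm
a = d * sqrt(h^2+k^2+l^2) = 0.0686876 * sqrt(9)
a = 0.2061 nm


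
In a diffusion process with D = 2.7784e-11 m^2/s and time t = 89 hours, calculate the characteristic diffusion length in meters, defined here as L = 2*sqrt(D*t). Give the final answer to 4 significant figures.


t = 89 hr = 320400 s
Diffusion length = 2*sqrt(D*t)
= 2*sqrt(2.7784e-11 * 320400)
= 5.967e-03 m


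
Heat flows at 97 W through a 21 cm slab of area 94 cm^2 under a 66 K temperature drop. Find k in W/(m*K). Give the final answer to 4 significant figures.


k = Q*L / (A*dT)
L = 0.21 m, A = 9.4e-03 m^2
k = 97 * 0.21 / (9.4e-03 * 66)
k = 32.83 W/(m*K)


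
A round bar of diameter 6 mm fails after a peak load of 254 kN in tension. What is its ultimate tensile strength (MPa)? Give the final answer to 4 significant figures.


A0 = pi*(d/2)^2 = pi*(6/2)^2 = 28.2743 mm^2
UTS = F_max / A0 = 254*1000 / 28.2743
UTS = 8983 MPa


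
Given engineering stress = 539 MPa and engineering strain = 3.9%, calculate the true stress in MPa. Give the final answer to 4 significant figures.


sigma_true = sigma_eng * (1 + epsilon_eng)
sigma_true = 539 * (1 + 0.039)
sigma_true = 560 MPa


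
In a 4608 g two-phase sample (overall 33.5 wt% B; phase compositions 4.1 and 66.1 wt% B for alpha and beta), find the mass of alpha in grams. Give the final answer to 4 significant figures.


f_alpha = (C_beta - C0) / (C_beta - C_alpha)
f_alpha = (66.1 - 33.5) / (66.1 - 4.1) = 0.525806
m_alpha = f_alpha * m_total = 0.525806 * 4608 = 2423 g


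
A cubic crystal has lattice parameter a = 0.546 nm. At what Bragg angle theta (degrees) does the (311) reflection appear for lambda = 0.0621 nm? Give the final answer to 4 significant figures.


d = a / sqrt(h^2+k^2+l^2)
d = 0.546 / sqrt(11) = 0.164625 nm
lambda = 2*d*sin(theta)  =>  sin(theta) = lambda / (2*d)
sin(theta) = 0.0621 / (2 * 0.164625) = 0.18861
theta = 10.87 deg


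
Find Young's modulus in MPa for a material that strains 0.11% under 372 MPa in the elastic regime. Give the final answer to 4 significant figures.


E = sigma / epsilon
epsilon = 0.11% = 1.1e-03
E = 372 / 1.1e-03
E = 338200 MPa


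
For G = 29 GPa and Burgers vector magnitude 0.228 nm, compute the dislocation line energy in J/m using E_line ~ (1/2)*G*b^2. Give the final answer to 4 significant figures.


E = G*b^2/2
b = 0.228 nm = 2.28e-10 m
G = 29 GPa = 2.9e+10 Pa
E = 0.5 * 2.9e+10 * (2.28e-10)^2
E = 7.538e-10 J/m


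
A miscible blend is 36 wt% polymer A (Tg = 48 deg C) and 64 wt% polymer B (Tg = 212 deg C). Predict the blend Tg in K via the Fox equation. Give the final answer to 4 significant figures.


1/Tg = w1/Tg1 + w2/Tg2 (in Kelvin)
Tg1 = 321.15 K, Tg2 = 485.15 K
1/Tg = 0.36/321.15 + 0.64/485.15
Tg = 409.8 K


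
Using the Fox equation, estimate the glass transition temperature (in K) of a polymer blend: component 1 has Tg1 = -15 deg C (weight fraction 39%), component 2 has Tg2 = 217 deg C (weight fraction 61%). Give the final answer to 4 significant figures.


1/Tg = w1/Tg1 + w2/Tg2 (in Kelvin)
Tg1 = 258.15 K, Tg2 = 490.15 K
1/Tg = 0.39/258.15 + 0.61/490.15
Tg = 362.9 K


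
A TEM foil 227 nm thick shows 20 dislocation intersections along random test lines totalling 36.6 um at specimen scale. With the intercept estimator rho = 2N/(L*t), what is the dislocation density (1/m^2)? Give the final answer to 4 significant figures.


rho = 2N / (L * t)
L = 36.6 um = 3.66e-05 m, t = 227 nm = 2.27e-07 m
rho = 2 * 20 / (3.66e-05 * 2.27e-07)
rho = 4.815e+12 1/m^2


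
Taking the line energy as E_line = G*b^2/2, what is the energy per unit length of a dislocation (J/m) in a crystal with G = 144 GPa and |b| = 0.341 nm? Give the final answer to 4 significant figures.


E = G*b^2/2
b = 0.341 nm = 3.41e-10 m
G = 144 GPa = 1.44e+11 Pa
E = 0.5 * 1.44e+11 * (3.41e-10)^2
E = 8.372e-09 J/m


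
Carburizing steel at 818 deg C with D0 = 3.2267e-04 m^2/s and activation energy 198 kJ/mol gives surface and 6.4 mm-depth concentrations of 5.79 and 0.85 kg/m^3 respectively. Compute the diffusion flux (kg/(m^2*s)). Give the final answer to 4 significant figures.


Step 1: D = D0 * exp(-Qd/(R*T))
T = 818 + 273.15 = 1091.15 K
D = 3.2267e-04 * exp(-198e3 / (8.314 * 1091.15)) = 1.07133e-13 m^2/s
Step 2: J = D * (C1 - C2) / dx
J = 1.07133e-13 * (5.79 - 0.85) / 6.4e-03
J = 8.269e-11 kg/(m^2*s)


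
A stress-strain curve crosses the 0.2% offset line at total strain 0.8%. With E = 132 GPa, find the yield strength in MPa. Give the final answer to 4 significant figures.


Offset strain = 0.002
Elastic strain at yield = total_strain - offset = 8e-03 - 0.002 = 6e-03
sigma_y = E * elastic_strain = 132000 * 6e-03
sigma_y = 792 MPa


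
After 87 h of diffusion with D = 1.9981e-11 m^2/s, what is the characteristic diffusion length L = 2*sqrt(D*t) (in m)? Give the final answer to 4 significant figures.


t = 87 hr = 313200 s
Diffusion length = 2*sqrt(D*t)
= 2*sqrt(1.9981e-11 * 313200)
= 5.003e-03 m


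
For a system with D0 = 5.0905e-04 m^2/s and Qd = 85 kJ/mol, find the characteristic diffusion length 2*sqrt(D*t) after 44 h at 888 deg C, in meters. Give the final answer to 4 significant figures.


Step 1: D = D0 * exp(-Qd/(R*T))
T = 1161.15 K
D = 5.0905e-04 * exp(-85e3 / (8.314 * 1161.15)) = 7.63616e-08 m^2/s
Step 2: L = 2*sqrt(D*t)
t = 44 h = 158400 s
L = 2*sqrt(7.63616e-08 * 158400) = 0.22 m


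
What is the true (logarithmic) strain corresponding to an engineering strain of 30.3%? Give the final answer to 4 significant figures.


epsilon_true = ln(1 + epsilon_eng)
epsilon_true = ln(1 + 0.303)
epsilon_true = 0.2647


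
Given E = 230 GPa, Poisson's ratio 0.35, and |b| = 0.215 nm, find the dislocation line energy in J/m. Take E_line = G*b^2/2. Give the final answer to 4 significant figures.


Step 1: G = E / (2*(1+nu))
G = 230 / (2*(1+0.35)) = 85.1852 GPa = 8.51852e+10 Pa
Step 2: E_line = G*b^2/2
b = 0.215 nm = 2.15e-10 m
E_line = 0.5 * 8.51852e+10 * (2.15e-10)^2 = 1.969e-09 J/m


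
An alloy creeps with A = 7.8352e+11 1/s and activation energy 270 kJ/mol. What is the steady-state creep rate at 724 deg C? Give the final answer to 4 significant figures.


rate = A * exp(-Q / (R*T))
T = 724 + 273.15 = 997.15 K
rate = 7.8352e+11 * exp(-270e3 / (8.314 * 997.15))
rate = 5.622e-03 1/s


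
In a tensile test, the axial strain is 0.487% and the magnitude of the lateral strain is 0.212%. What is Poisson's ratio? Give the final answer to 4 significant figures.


nu = -epsilon_lat / epsilon_axial
Lateral strain is contraction (negative), so using magnitudes:
nu = 0.212 / 0.487
nu = 0.4353


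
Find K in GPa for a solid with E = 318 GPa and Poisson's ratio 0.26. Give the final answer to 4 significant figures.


K = E / (3*(1-2*nu))
K = 318 / (3*(1-2*0.26))
K = 220.8 GPa


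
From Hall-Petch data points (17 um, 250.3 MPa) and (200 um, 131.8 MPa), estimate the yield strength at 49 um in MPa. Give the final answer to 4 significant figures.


sigma_y = sigma0 + k / sqrt(d)
1/sqrt(d1) = 1/sqrt(1.7e-05) = 242.536;  1/sqrt(d2) = 70.7107
k = (sigma1 - sigma2) / (1/sqrt(d1) - 1/sqrt(d2)) = (250.3 - 131.8) / (242.536 - 70.7107) = 0.689655 MPa*m^0.5
sigma0 = sigma1 - k/sqrt(d1) = 250.3 - 0.689655*242.536 = 83.034 MPa
sigma_y(d3) = 83.034 + 0.689655 / sqrt(4.9e-05) = 181.6 MPa


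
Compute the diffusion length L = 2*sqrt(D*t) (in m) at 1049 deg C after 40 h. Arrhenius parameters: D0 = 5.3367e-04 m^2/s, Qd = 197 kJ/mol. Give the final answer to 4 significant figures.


Step 1: D = D0 * exp(-Qd/(R*T))
T = 1322.15 K
D = 5.3367e-04 * exp(-197e3 / (8.314 * 1322.15)) = 8.79112e-12 m^2/s
Step 2: L = 2*sqrt(D*t)
t = 40 h = 144000 s
L = 2*sqrt(8.79112e-12 * 144000) = 2.25e-03 m


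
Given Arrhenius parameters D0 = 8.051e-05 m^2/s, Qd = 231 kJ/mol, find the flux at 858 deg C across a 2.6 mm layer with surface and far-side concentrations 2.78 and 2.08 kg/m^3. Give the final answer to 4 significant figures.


Step 1: D = D0 * exp(-Qd/(R*T))
T = 858 + 273.15 = 1131.15 K
D = 8.051e-05 * exp(-231e3 / (8.314 * 1131.15)) = 1.73088e-15 m^2/s
Step 2: J = D * (C1 - C2) / dx
J = 1.73088e-15 * (2.78 - 2.08) / 2.6e-03
J = 4.66e-13 kg/(m^2*s)


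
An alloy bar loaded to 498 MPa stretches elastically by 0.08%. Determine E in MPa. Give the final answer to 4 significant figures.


E = sigma / epsilon
epsilon = 0.08% = 8e-04
E = 498 / 8e-04
E = 622500 MPa
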